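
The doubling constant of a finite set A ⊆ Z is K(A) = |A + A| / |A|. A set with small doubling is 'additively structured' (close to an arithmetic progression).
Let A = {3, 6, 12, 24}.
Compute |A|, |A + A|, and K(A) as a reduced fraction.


|A| = 4.
Compute A + A by enumerating all 16 pairs.
A + A = {6, 9, 12, 15, 18, 24, 27, 30, 36, 48}, so |A + A| = 10.
K = |A + A| / |A| = 10/4 = 5/2 ≈ 2.5000.
Reference: AP of size 4 gives K = 7/4 ≈ 1.7500; a fully generic set of size 4 gives K ≈ 2.5000.

|A| = 4, |A + A| = 10, K = 10/4 = 5/2.


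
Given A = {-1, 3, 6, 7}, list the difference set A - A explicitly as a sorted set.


A - A = {a - a' : a, a' ∈ A}.
Compute a - a' for each ordered pair (a, a'):
a = -1: -1--1=0, -1-3=-4, -1-6=-7, -1-7=-8
a = 3: 3--1=4, 3-3=0, 3-6=-3, 3-7=-4
a = 6: 6--1=7, 6-3=3, 6-6=0, 6-7=-1
a = 7: 7--1=8, 7-3=4, 7-6=1, 7-7=0
Collecting distinct values (and noting 0 appears from a-a):
A - A = {-8, -7, -4, -3, -1, 0, 1, 3, 4, 7, 8}
|A - A| = 11

A - A = {-8, -7, -4, -3, -1, 0, 1, 3, 4, 7, 8}


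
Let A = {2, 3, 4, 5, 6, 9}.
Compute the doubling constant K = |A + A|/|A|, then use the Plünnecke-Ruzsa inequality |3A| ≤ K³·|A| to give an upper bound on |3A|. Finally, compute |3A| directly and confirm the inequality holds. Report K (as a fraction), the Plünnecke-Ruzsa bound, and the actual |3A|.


|A| = 6.
Step 1: Compute A + A by enumerating all 36 pairs.
A + A = {4, 5, 6, 7, 8, 9, 10, 11, 12, 13, 14, 15, 18}, so |A + A| = 13.
Step 2: Doubling constant K = |A + A|/|A| = 13/6 = 13/6 ≈ 2.1667.
Step 3: Plünnecke-Ruzsa gives |3A| ≤ K³·|A| = (2.1667)³ · 6 ≈ 61.0278.
Step 4: Compute 3A = A + A + A directly by enumerating all triples (a,b,c) ∈ A³; |3A| = 20.
Step 5: Check 20 ≤ 61.0278? Yes ✓.

K = 13/6, Plünnecke-Ruzsa bound K³|A| ≈ 61.0278, |3A| = 20, inequality holds.


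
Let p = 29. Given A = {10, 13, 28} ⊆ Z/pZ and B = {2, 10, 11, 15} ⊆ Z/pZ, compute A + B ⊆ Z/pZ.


Work in Z/29Z: reduce every sum a + b modulo 29.
Enumerate all 12 pairs:
a = 10: 10+2=12, 10+10=20, 10+11=21, 10+15=25
a = 13: 13+2=15, 13+10=23, 13+11=24, 13+15=28
a = 28: 28+2=1, 28+10=9, 28+11=10, 28+15=14
Distinct residues collected: {1, 9, 10, 12, 14, 15, 20, 21, 23, 24, 25, 28}
|A + B| = 12 (out of 29 total residues).

A + B = {1, 9, 10, 12, 14, 15, 20, 21, 23, 24, 25, 28}


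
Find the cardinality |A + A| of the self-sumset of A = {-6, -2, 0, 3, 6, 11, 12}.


A + A = {a + a' : a, a' ∈ A}; |A| = 7.
General bounds: 2|A| - 1 ≤ |A + A| ≤ |A|(|A|+1)/2, i.e. 13 ≤ |A + A| ≤ 28.
Lower bound 2|A|-1 is attained iff A is an arithmetic progression.
Enumerate sums a + a' for a ≤ a' (symmetric, so this suffices):
a = -6: -6+-6=-12, -6+-2=-8, -6+0=-6, -6+3=-3, -6+6=0, -6+11=5, -6+12=6
a = -2: -2+-2=-4, -2+0=-2, -2+3=1, -2+6=4, -2+11=9, -2+12=10
a = 0: 0+0=0, 0+3=3, 0+6=6, 0+11=11, 0+12=12
a = 3: 3+3=6, 3+6=9, 3+11=14, 3+12=15
a = 6: 6+6=12, 6+11=17, 6+12=18
a = 11: 11+11=22, 11+12=23
a = 12: 12+12=24
Distinct sums: {-12, -8, -6, -4, -3, -2, 0, 1, 3, 4, 5, 6, 9, 10, 11, 12, 14, 15, 17, 18, 22, 23, 24}
|A + A| = 23

|A + A| = 23


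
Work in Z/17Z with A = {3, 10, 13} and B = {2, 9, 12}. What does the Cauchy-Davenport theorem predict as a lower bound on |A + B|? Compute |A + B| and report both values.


Cauchy-Davenport: |A + B| ≥ min(p, |A| + |B| - 1) for A, B nonempty in Z/pZ.
|A| = 3, |B| = 3, p = 17.
CD lower bound = min(17, 3 + 3 - 1) = min(17, 5) = 5.
Compute A + B mod 17 directly:
a = 3: 3+2=5, 3+9=12, 3+12=15
a = 10: 10+2=12, 10+9=2, 10+12=5
a = 13: 13+2=15, 13+9=5, 13+12=8
A + B = {2, 5, 8, 12, 15}, so |A + B| = 5.
Verify: 5 ≥ 5? Yes ✓.

CD lower bound = 5, actual |A + B| = 5.


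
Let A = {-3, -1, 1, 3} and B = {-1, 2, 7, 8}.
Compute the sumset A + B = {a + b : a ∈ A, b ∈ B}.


A + B = {a + b : a ∈ A, b ∈ B}.
Enumerate all |A|·|B| = 4·4 = 16 pairs (a, b) and collect distinct sums.
a = -3: -3+-1=-4, -3+2=-1, -3+7=4, -3+8=5
a = -1: -1+-1=-2, -1+2=1, -1+7=6, -1+8=7
a = 1: 1+-1=0, 1+2=3, 1+7=8, 1+8=9
a = 3: 3+-1=2, 3+2=5, 3+7=10, 3+8=11
Collecting distinct sums: A + B = {-4, -2, -1, 0, 1, 2, 3, 4, 5, 6, 7, 8, 9, 10, 11}
|A + B| = 15

A + B = {-4, -2, -1, 0, 1, 2, 3, 4, 5, 6, 7, 8, 9, 10, 11}


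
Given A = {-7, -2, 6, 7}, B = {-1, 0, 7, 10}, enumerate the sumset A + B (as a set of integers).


A + B = {a + b : a ∈ A, b ∈ B}.
Enumerate all |A|·|B| = 4·4 = 16 pairs (a, b) and collect distinct sums.
a = -7: -7+-1=-8, -7+0=-7, -7+7=0, -7+10=3
a = -2: -2+-1=-3, -2+0=-2, -2+7=5, -2+10=8
a = 6: 6+-1=5, 6+0=6, 6+7=13, 6+10=16
a = 7: 7+-1=6, 7+0=7, 7+7=14, 7+10=17
Collecting distinct sums: A + B = {-8, -7, -3, -2, 0, 3, 5, 6, 7, 8, 13, 14, 16, 17}
|A + B| = 14

A + B = {-8, -7, -3, -2, 0, 3, 5, 6, 7, 8, 13, 14, 16, 17}


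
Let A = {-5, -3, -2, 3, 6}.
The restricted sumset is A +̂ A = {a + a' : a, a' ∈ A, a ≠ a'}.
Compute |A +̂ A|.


Restricted sumset: A +̂ A = {a + a' : a ∈ A, a' ∈ A, a ≠ a'}.
Equivalently, take A + A and drop any sum 2a that is achievable ONLY as a + a for a ∈ A (i.e. sums representable only with equal summands).
Enumerate pairs (a, a') with a < a' (symmetric, so each unordered pair gives one sum; this covers all a ≠ a'):
  -5 + -3 = -8
  -5 + -2 = -7
  -5 + 3 = -2
  -5 + 6 = 1
  -3 + -2 = -5
  -3 + 3 = 0
  -3 + 6 = 3
  -2 + 3 = 1
  -2 + 6 = 4
  3 + 6 = 9
Collected distinct sums: {-8, -7, -5, -2, 0, 1, 3, 4, 9}
|A +̂ A| = 9
(Reference bound: |A +̂ A| ≥ 2|A| - 3 for |A| ≥ 2, with |A| = 5 giving ≥ 7.)

|A +̂ A| = 9


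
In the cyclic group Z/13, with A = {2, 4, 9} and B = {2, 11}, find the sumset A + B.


Work in Z/13Z: reduce every sum a + b modulo 13.
Enumerate all 6 pairs:
a = 2: 2+2=4, 2+11=0
a = 4: 4+2=6, 4+11=2
a = 9: 9+2=11, 9+11=7
Distinct residues collected: {0, 2, 4, 6, 7, 11}
|A + B| = 6 (out of 13 total residues).

A + B = {0, 2, 4, 6, 7, 11}


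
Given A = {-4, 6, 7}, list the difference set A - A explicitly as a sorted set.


A - A = {a - a' : a, a' ∈ A}.
Compute a - a' for each ordered pair (a, a'):
a = -4: -4--4=0, -4-6=-10, -4-7=-11
a = 6: 6--4=10, 6-6=0, 6-7=-1
a = 7: 7--4=11, 7-6=1, 7-7=0
Collecting distinct values (and noting 0 appears from a-a):
A - A = {-11, -10, -1, 0, 1, 10, 11}
|A - A| = 7

A - A = {-11, -10, -1, 0, 1, 10, 11}


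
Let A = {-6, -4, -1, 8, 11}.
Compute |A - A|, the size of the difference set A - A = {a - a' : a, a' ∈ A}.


A - A = {a - a' : a, a' ∈ A}; |A| = 5.
Bounds: 2|A|-1 ≤ |A - A| ≤ |A|² - |A| + 1, i.e. 9 ≤ |A - A| ≤ 21.
Note: 0 ∈ A - A always (from a - a). The set is symmetric: if d ∈ A - A then -d ∈ A - A.
Enumerate nonzero differences d = a - a' with a > a' (then include -d):
Positive differences: {2, 3, 5, 9, 12, 14, 15, 17}
Full difference set: {0} ∪ (positive diffs) ∪ (negative diffs).
|A - A| = 1 + 2·8 = 17 (matches direct enumeration: 17).

|A - A| = 17


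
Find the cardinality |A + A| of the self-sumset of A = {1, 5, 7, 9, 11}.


A + A = {a + a' : a, a' ∈ A}; |A| = 5.
General bounds: 2|A| - 1 ≤ |A + A| ≤ |A|(|A|+1)/2, i.e. 9 ≤ |A + A| ≤ 15.
Lower bound 2|A|-1 is attained iff A is an arithmetic progression.
Enumerate sums a + a' for a ≤ a' (symmetric, so this suffices):
a = 1: 1+1=2, 1+5=6, 1+7=8, 1+9=10, 1+11=12
a = 5: 5+5=10, 5+7=12, 5+9=14, 5+11=16
a = 7: 7+7=14, 7+9=16, 7+11=18
a = 9: 9+9=18, 9+11=20
a = 11: 11+11=22
Distinct sums: {2, 6, 8, 10, 12, 14, 16, 18, 20, 22}
|A + A| = 10

|A + A| = 10


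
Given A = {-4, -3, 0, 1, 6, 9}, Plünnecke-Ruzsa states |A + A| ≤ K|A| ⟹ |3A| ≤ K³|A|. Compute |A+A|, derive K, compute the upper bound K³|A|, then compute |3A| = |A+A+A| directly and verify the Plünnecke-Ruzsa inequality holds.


|A| = 6.
Step 1: Compute A + A by enumerating all 36 pairs.
A + A = {-8, -7, -6, -4, -3, -2, 0, 1, 2, 3, 5, 6, 7, 9, 10, 12, 15, 18}, so |A + A| = 18.
Step 2: Doubling constant K = |A + A|/|A| = 18/6 = 18/6 ≈ 3.0000.
Step 3: Plünnecke-Ruzsa gives |3A| ≤ K³·|A| = (3.0000)³ · 6 ≈ 162.0000.
Step 4: Compute 3A = A + A + A directly by enumerating all triples (a,b,c) ∈ A³; |3A| = 34.
Step 5: Check 34 ≤ 162.0000? Yes ✓.

K = 18/6, Plünnecke-Ruzsa bound K³|A| ≈ 162.0000, |3A| = 34, inequality holds.


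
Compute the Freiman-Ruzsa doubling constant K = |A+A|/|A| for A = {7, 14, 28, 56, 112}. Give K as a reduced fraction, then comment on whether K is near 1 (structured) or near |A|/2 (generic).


|A| = 5.
Compute A + A by enumerating all 25 pairs.
A + A = {14, 21, 28, 35, 42, 56, 63, 70, 84, 112, 119, 126, 140, 168, 224}, so |A + A| = 15.
K = |A + A| / |A| = 15/5 = 3/1 ≈ 3.0000.
Reference: AP of size 5 gives K = 9/5 ≈ 1.8000; a fully generic set of size 5 gives K ≈ 3.0000.

|A| = 5, |A + A| = 15, K = 15/5 = 3/1.


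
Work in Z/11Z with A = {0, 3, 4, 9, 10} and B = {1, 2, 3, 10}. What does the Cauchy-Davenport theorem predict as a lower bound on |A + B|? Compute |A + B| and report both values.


Cauchy-Davenport: |A + B| ≥ min(p, |A| + |B| - 1) for A, B nonempty in Z/pZ.
|A| = 5, |B| = 4, p = 11.
CD lower bound = min(11, 5 + 4 - 1) = min(11, 8) = 8.
Compute A + B mod 11 directly:
a = 0: 0+1=1, 0+2=2, 0+3=3, 0+10=10
a = 3: 3+1=4, 3+2=5, 3+3=6, 3+10=2
a = 4: 4+1=5, 4+2=6, 4+3=7, 4+10=3
a = 9: 9+1=10, 9+2=0, 9+3=1, 9+10=8
a = 10: 10+1=0, 10+2=1, 10+3=2, 10+10=9
A + B = {0, 1, 2, 3, 4, 5, 6, 7, 8, 9, 10}, so |A + B| = 11.
Verify: 11 ≥ 8? Yes ✓.

CD lower bound = 8, actual |A + B| = 11.


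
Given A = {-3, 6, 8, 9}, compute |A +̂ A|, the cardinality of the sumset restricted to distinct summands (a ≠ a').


Restricted sumset: A +̂ A = {a + a' : a ∈ A, a' ∈ A, a ≠ a'}.
Equivalently, take A + A and drop any sum 2a that is achievable ONLY as a + a for a ∈ A (i.e. sums representable only with equal summands).
Enumerate pairs (a, a') with a < a' (symmetric, so each unordered pair gives one sum; this covers all a ≠ a'):
  -3 + 6 = 3
  -3 + 8 = 5
  -3 + 9 = 6
  6 + 8 = 14
  6 + 9 = 15
  8 + 9 = 17
Collected distinct sums: {3, 5, 6, 14, 15, 17}
|A +̂ A| = 6
(Reference bound: |A +̂ A| ≥ 2|A| - 3 for |A| ≥ 2, with |A| = 4 giving ≥ 5.)

|A +̂ A| = 6


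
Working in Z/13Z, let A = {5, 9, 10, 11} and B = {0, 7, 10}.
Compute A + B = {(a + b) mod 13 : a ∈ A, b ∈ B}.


Work in Z/13Z: reduce every sum a + b modulo 13.
Enumerate all 12 pairs:
a = 5: 5+0=5, 5+7=12, 5+10=2
a = 9: 9+0=9, 9+7=3, 9+10=6
a = 10: 10+0=10, 10+7=4, 10+10=7
a = 11: 11+0=11, 11+7=5, 11+10=8
Distinct residues collected: {2, 3, 4, 5, 6, 7, 8, 9, 10, 11, 12}
|A + B| = 11 (out of 13 total residues).

A + B = {2, 3, 4, 5, 6, 7, 8, 9, 10, 11, 12}


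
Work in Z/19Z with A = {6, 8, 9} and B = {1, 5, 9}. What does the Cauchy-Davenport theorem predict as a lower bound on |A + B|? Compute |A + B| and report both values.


Cauchy-Davenport: |A + B| ≥ min(p, |A| + |B| - 1) for A, B nonempty in Z/pZ.
|A| = 3, |B| = 3, p = 19.
CD lower bound = min(19, 3 + 3 - 1) = min(19, 5) = 5.
Compute A + B mod 19 directly:
a = 6: 6+1=7, 6+5=11, 6+9=15
a = 8: 8+1=9, 8+5=13, 8+9=17
a = 9: 9+1=10, 9+5=14, 9+9=18
A + B = {7, 9, 10, 11, 13, 14, 15, 17, 18}, so |A + B| = 9.
Verify: 9 ≥ 5? Yes ✓.

CD lower bound = 5, actual |A + B| = 9.


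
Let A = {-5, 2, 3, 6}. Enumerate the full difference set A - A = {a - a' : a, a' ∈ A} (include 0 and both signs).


A - A = {a - a' : a, a' ∈ A}.
Compute a - a' for each ordered pair (a, a'):
a = -5: -5--5=0, -5-2=-7, -5-3=-8, -5-6=-11
a = 2: 2--5=7, 2-2=0, 2-3=-1, 2-6=-4
a = 3: 3--5=8, 3-2=1, 3-3=0, 3-6=-3
a = 6: 6--5=11, 6-2=4, 6-3=3, 6-6=0
Collecting distinct values (and noting 0 appears from a-a):
A - A = {-11, -8, -7, -4, -3, -1, 0, 1, 3, 4, 7, 8, 11}
|A - A| = 13

A - A = {-11, -8, -7, -4, -3, -1, 0, 1, 3, 4, 7, 8, 11}


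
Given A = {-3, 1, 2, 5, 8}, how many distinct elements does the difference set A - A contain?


A - A = {a - a' : a, a' ∈ A}; |A| = 5.
Bounds: 2|A|-1 ≤ |A - A| ≤ |A|² - |A| + 1, i.e. 9 ≤ |A - A| ≤ 21.
Note: 0 ∈ A - A always (from a - a). The set is symmetric: if d ∈ A - A then -d ∈ A - A.
Enumerate nonzero differences d = a - a' with a > a' (then include -d):
Positive differences: {1, 3, 4, 5, 6, 7, 8, 11}
Full difference set: {0} ∪ (positive diffs) ∪ (negative diffs).
|A - A| = 1 + 2·8 = 17 (matches direct enumeration: 17).

|A - A| = 17


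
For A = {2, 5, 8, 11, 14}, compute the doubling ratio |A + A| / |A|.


|A| = 5.
Compute A + A by enumerating all 25 pairs.
A + A = {4, 7, 10, 13, 16, 19, 22, 25, 28}, so |A + A| = 9.
K = |A + A| / |A| = 9/5 (already in lowest terms) ≈ 1.8000.
Reference: AP of size 5 gives K = 9/5 ≈ 1.8000; a fully generic set of size 5 gives K ≈ 3.0000.

|A| = 5, |A + A| = 9, K = 9/5.


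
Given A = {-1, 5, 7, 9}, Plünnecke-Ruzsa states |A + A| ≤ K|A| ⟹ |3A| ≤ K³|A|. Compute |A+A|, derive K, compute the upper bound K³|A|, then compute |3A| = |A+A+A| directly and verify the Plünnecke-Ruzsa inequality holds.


|A| = 4.
Step 1: Compute A + A by enumerating all 16 pairs.
A + A = {-2, 4, 6, 8, 10, 12, 14, 16, 18}, so |A + A| = 9.
Step 2: Doubling constant K = |A + A|/|A| = 9/4 = 9/4 ≈ 2.2500.
Step 3: Plünnecke-Ruzsa gives |3A| ≤ K³·|A| = (2.2500)³ · 4 ≈ 45.5625.
Step 4: Compute 3A = A + A + A directly by enumerating all triples (a,b,c) ∈ A³; |3A| = 14.
Step 5: Check 14 ≤ 45.5625? Yes ✓.

K = 9/4, Plünnecke-Ruzsa bound K³|A| ≈ 45.5625, |3A| = 14, inequality holds.


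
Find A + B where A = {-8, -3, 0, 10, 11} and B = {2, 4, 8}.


A + B = {a + b : a ∈ A, b ∈ B}.
Enumerate all |A|·|B| = 5·3 = 15 pairs (a, b) and collect distinct sums.
a = -8: -8+2=-6, -8+4=-4, -8+8=0
a = -3: -3+2=-1, -3+4=1, -3+8=5
a = 0: 0+2=2, 0+4=4, 0+8=8
a = 10: 10+2=12, 10+4=14, 10+8=18
a = 11: 11+2=13, 11+4=15, 11+8=19
Collecting distinct sums: A + B = {-6, -4, -1, 0, 1, 2, 4, 5, 8, 12, 13, 14, 15, 18, 19}
|A + B| = 15

A + B = {-6, -4, -1, 0, 1, 2, 4, 5, 8, 12, 13, 14, 15, 18, 19}


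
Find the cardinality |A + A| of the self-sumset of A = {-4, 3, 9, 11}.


A + A = {a + a' : a, a' ∈ A}; |A| = 4.
General bounds: 2|A| - 1 ≤ |A + A| ≤ |A|(|A|+1)/2, i.e. 7 ≤ |A + A| ≤ 10.
Lower bound 2|A|-1 is attained iff A is an arithmetic progression.
Enumerate sums a + a' for a ≤ a' (symmetric, so this suffices):
a = -4: -4+-4=-8, -4+3=-1, -4+9=5, -4+11=7
a = 3: 3+3=6, 3+9=12, 3+11=14
a = 9: 9+9=18, 9+11=20
a = 11: 11+11=22
Distinct sums: {-8, -1, 5, 6, 7, 12, 14, 18, 20, 22}
|A + A| = 10

|A + A| = 10


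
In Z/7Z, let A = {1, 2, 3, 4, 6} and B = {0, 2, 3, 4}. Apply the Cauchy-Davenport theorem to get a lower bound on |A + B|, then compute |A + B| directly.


Cauchy-Davenport: |A + B| ≥ min(p, |A| + |B| - 1) for A, B nonempty in Z/pZ.
|A| = 5, |B| = 4, p = 7.
CD lower bound = min(7, 5 + 4 - 1) = min(7, 8) = 7.
Compute A + B mod 7 directly:
a = 1: 1+0=1, 1+2=3, 1+3=4, 1+4=5
a = 2: 2+0=2, 2+2=4, 2+3=5, 2+4=6
a = 3: 3+0=3, 3+2=5, 3+3=6, 3+4=0
a = 4: 4+0=4, 4+2=6, 4+3=0, 4+4=1
a = 6: 6+0=6, 6+2=1, 6+3=2, 6+4=3
A + B = {0, 1, 2, 3, 4, 5, 6}, so |A + B| = 7.
Verify: 7 ≥ 7? Yes ✓.

CD lower bound = 7, actual |A + B| = 7.


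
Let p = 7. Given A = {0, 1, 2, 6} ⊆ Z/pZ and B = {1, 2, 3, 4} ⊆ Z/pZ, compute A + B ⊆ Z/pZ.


Work in Z/7Z: reduce every sum a + b modulo 7.
Enumerate all 16 pairs:
a = 0: 0+1=1, 0+2=2, 0+3=3, 0+4=4
a = 1: 1+1=2, 1+2=3, 1+3=4, 1+4=5
a = 2: 2+1=3, 2+2=4, 2+3=5, 2+4=6
a = 6: 6+1=0, 6+2=1, 6+3=2, 6+4=3
Distinct residues collected: {0, 1, 2, 3, 4, 5, 6}
|A + B| = 7 (out of 7 total residues).

A + B = {0, 1, 2, 3, 4, 5, 6}


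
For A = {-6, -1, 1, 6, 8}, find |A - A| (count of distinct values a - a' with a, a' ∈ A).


A - A = {a - a' : a, a' ∈ A}; |A| = 5.
Bounds: 2|A|-1 ≤ |A - A| ≤ |A|² - |A| + 1, i.e. 9 ≤ |A - A| ≤ 21.
Note: 0 ∈ A - A always (from a - a). The set is symmetric: if d ∈ A - A then -d ∈ A - A.
Enumerate nonzero differences d = a - a' with a > a' (then include -d):
Positive differences: {2, 5, 7, 9, 12, 14}
Full difference set: {0} ∪ (positive diffs) ∪ (negative diffs).
|A - A| = 1 + 2·6 = 13 (matches direct enumeration: 13).

|A - A| = 13


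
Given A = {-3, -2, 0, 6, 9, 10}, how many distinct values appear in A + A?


A + A = {a + a' : a, a' ∈ A}; |A| = 6.
General bounds: 2|A| - 1 ≤ |A + A| ≤ |A|(|A|+1)/2, i.e. 11 ≤ |A + A| ≤ 21.
Lower bound 2|A|-1 is attained iff A is an arithmetic progression.
Enumerate sums a + a' for a ≤ a' (symmetric, so this suffices):
a = -3: -3+-3=-6, -3+-2=-5, -3+0=-3, -3+6=3, -3+9=6, -3+10=7
a = -2: -2+-2=-4, -2+0=-2, -2+6=4, -2+9=7, -2+10=8
a = 0: 0+0=0, 0+6=6, 0+9=9, 0+10=10
a = 6: 6+6=12, 6+9=15, 6+10=16
a = 9: 9+9=18, 9+10=19
a = 10: 10+10=20
Distinct sums: {-6, -5, -4, -3, -2, 0, 3, 4, 6, 7, 8, 9, 10, 12, 15, 16, 18, 19, 20}
|A + A| = 19

|A + A| = 19


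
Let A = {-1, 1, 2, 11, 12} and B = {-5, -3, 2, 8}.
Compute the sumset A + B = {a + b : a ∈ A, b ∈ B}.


A + B = {a + b : a ∈ A, b ∈ B}.
Enumerate all |A|·|B| = 5·4 = 20 pairs (a, b) and collect distinct sums.
a = -1: -1+-5=-6, -1+-3=-4, -1+2=1, -1+8=7
a = 1: 1+-5=-4, 1+-3=-2, 1+2=3, 1+8=9
a = 2: 2+-5=-3, 2+-3=-1, 2+2=4, 2+8=10
a = 11: 11+-5=6, 11+-3=8, 11+2=13, 11+8=19
a = 12: 12+-5=7, 12+-3=9, 12+2=14, 12+8=20
Collecting distinct sums: A + B = {-6, -4, -3, -2, -1, 1, 3, 4, 6, 7, 8, 9, 10, 13, 14, 19, 20}
|A + B| = 17

A + B = {-6, -4, -3, -2, -1, 1, 3, 4, 6, 7, 8, 9, 10, 13, 14, 19, 20}


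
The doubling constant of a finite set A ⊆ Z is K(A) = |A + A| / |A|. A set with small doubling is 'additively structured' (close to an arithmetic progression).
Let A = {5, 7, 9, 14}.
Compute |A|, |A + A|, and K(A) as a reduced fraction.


|A| = 4.
Compute A + A by enumerating all 16 pairs.
A + A = {10, 12, 14, 16, 18, 19, 21, 23, 28}, so |A + A| = 9.
K = |A + A| / |A| = 9/4 (already in lowest terms) ≈ 2.2500.
Reference: AP of size 4 gives K = 7/4 ≈ 1.7500; a fully generic set of size 4 gives K ≈ 2.5000.

|A| = 4, |A + A| = 9, K = 9/4.


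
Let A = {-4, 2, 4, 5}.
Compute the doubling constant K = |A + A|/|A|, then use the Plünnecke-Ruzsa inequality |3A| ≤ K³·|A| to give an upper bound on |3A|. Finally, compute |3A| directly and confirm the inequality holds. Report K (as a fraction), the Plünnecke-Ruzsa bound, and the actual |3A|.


|A| = 4.
Step 1: Compute A + A by enumerating all 16 pairs.
A + A = {-8, -2, 0, 1, 4, 6, 7, 8, 9, 10}, so |A + A| = 10.
Step 2: Doubling constant K = |A + A|/|A| = 10/4 = 10/4 ≈ 2.5000.
Step 3: Plünnecke-Ruzsa gives |3A| ≤ K³·|A| = (2.5000)³ · 4 ≈ 62.5000.
Step 4: Compute 3A = A + A + A directly by enumerating all triples (a,b,c) ∈ A³; |3A| = 18.
Step 5: Check 18 ≤ 62.5000? Yes ✓.

K = 10/4, Plünnecke-Ruzsa bound K³|A| ≈ 62.5000, |3A| = 18, inequality holds.


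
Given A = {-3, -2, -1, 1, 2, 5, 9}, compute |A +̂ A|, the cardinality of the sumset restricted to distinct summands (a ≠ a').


Restricted sumset: A +̂ A = {a + a' : a ∈ A, a' ∈ A, a ≠ a'}.
Equivalently, take A + A and drop any sum 2a that is achievable ONLY as a + a for a ∈ A (i.e. sums representable only with equal summands).
Enumerate pairs (a, a') with a < a' (symmetric, so each unordered pair gives one sum; this covers all a ≠ a'):
  -3 + -2 = -5
  -3 + -1 = -4
  -3 + 1 = -2
  -3 + 2 = -1
  -3 + 5 = 2
  -3 + 9 = 6
  -2 + -1 = -3
  -2 + 1 = -1
  -2 + 2 = 0
  -2 + 5 = 3
  -2 + 9 = 7
  -1 + 1 = 0
  -1 + 2 = 1
  -1 + 5 = 4
  -1 + 9 = 8
  1 + 2 = 3
  1 + 5 = 6
  1 + 9 = 10
  2 + 5 = 7
  2 + 9 = 11
  5 + 9 = 14
Collected distinct sums: {-5, -4, -3, -2, -1, 0, 1, 2, 3, 4, 6, 7, 8, 10, 11, 14}
|A +̂ A| = 16
(Reference bound: |A +̂ A| ≥ 2|A| - 3 for |A| ≥ 2, with |A| = 7 giving ≥ 11.)

|A +̂ A| = 16


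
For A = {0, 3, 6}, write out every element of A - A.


A - A = {a - a' : a, a' ∈ A}.
Compute a - a' for each ordered pair (a, a'):
a = 0: 0-0=0, 0-3=-3, 0-6=-6
a = 3: 3-0=3, 3-3=0, 3-6=-3
a = 6: 6-0=6, 6-3=3, 6-6=0
Collecting distinct values (and noting 0 appears from a-a):
A - A = {-6, -3, 0, 3, 6}
|A - A| = 5

A - A = {-6, -3, 0, 3, 6}


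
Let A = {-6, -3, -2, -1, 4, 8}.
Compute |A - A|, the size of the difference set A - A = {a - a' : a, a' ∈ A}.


A - A = {a - a' : a, a' ∈ A}; |A| = 6.
Bounds: 2|A|-1 ≤ |A - A| ≤ |A|² - |A| + 1, i.e. 11 ≤ |A - A| ≤ 31.
Note: 0 ∈ A - A always (from a - a). The set is symmetric: if d ∈ A - A then -d ∈ A - A.
Enumerate nonzero differences d = a - a' with a > a' (then include -d):
Positive differences: {1, 2, 3, 4, 5, 6, 7, 9, 10, 11, 14}
Full difference set: {0} ∪ (positive diffs) ∪ (negative diffs).
|A - A| = 1 + 2·11 = 23 (matches direct enumeration: 23).

|A - A| = 23


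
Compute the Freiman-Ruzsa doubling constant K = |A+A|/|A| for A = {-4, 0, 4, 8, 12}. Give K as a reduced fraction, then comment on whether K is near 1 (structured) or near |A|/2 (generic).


|A| = 5.
Compute A + A by enumerating all 25 pairs.
A + A = {-8, -4, 0, 4, 8, 12, 16, 20, 24}, so |A + A| = 9.
K = |A + A| / |A| = 9/5 (already in lowest terms) ≈ 1.8000.
Reference: AP of size 5 gives K = 9/5 ≈ 1.8000; a fully generic set of size 5 gives K ≈ 3.0000.

|A| = 5, |A + A| = 9, K = 9/5.


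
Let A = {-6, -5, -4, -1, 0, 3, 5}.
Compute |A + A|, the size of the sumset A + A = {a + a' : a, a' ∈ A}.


A + A = {a + a' : a, a' ∈ A}; |A| = 7.
General bounds: 2|A| - 1 ≤ |A + A| ≤ |A|(|A|+1)/2, i.e. 13 ≤ |A + A| ≤ 28.
Lower bound 2|A|-1 is attained iff A is an arithmetic progression.
Enumerate sums a + a' for a ≤ a' (symmetric, so this suffices):
a = -6: -6+-6=-12, -6+-5=-11, -6+-4=-10, -6+-1=-7, -6+0=-6, -6+3=-3, -6+5=-1
a = -5: -5+-5=-10, -5+-4=-9, -5+-1=-6, -5+0=-5, -5+3=-2, -5+5=0
a = -4: -4+-4=-8, -4+-1=-5, -4+0=-4, -4+3=-1, -4+5=1
a = -1: -1+-1=-2, -1+0=-1, -1+3=2, -1+5=4
a = 0: 0+0=0, 0+3=3, 0+5=5
a = 3: 3+3=6, 3+5=8
a = 5: 5+5=10
Distinct sums: {-12, -11, -10, -9, -8, -7, -6, -5, -4, -3, -2, -1, 0, 1, 2, 3, 4, 5, 6, 8, 10}
|A + A| = 21

|A + A| = 21


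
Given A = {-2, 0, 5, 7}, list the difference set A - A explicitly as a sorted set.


A - A = {a - a' : a, a' ∈ A}.
Compute a - a' for each ordered pair (a, a'):
a = -2: -2--2=0, -2-0=-2, -2-5=-7, -2-7=-9
a = 0: 0--2=2, 0-0=0, 0-5=-5, 0-7=-7
a = 5: 5--2=7, 5-0=5, 5-5=0, 5-7=-2
a = 7: 7--2=9, 7-0=7, 7-5=2, 7-7=0
Collecting distinct values (and noting 0 appears from a-a):
A - A = {-9, -7, -5, -2, 0, 2, 5, 7, 9}
|A - A| = 9

A - A = {-9, -7, -5, -2, 0, 2, 5, 7, 9}


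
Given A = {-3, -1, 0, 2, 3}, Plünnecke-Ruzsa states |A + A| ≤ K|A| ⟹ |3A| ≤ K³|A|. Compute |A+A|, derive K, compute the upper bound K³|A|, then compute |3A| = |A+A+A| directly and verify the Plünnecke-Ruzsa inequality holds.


|A| = 5.
Step 1: Compute A + A by enumerating all 25 pairs.
A + A = {-6, -4, -3, -2, -1, 0, 1, 2, 3, 4, 5, 6}, so |A + A| = 12.
Step 2: Doubling constant K = |A + A|/|A| = 12/5 = 12/5 ≈ 2.4000.
Step 3: Plünnecke-Ruzsa gives |3A| ≤ K³·|A| = (2.4000)³ · 5 ≈ 69.1200.
Step 4: Compute 3A = A + A + A directly by enumerating all triples (a,b,c) ∈ A³; |3A| = 18.
Step 5: Check 18 ≤ 69.1200? Yes ✓.

K = 12/5, Plünnecke-Ruzsa bound K³|A| ≈ 69.1200, |3A| = 18, inequality holds.


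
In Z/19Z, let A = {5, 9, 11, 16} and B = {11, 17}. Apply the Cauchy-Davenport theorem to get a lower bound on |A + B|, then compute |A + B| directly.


Cauchy-Davenport: |A + B| ≥ min(p, |A| + |B| - 1) for A, B nonempty in Z/pZ.
|A| = 4, |B| = 2, p = 19.
CD lower bound = min(19, 4 + 2 - 1) = min(19, 5) = 5.
Compute A + B mod 19 directly:
a = 5: 5+11=16, 5+17=3
a = 9: 9+11=1, 9+17=7
a = 11: 11+11=3, 11+17=9
a = 16: 16+11=8, 16+17=14
A + B = {1, 3, 7, 8, 9, 14, 16}, so |A + B| = 7.
Verify: 7 ≥ 5? Yes ✓.

CD lower bound = 5, actual |A + B| = 7.


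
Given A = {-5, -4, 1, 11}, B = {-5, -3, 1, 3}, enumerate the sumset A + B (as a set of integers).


A + B = {a + b : a ∈ A, b ∈ B}.
Enumerate all |A|·|B| = 4·4 = 16 pairs (a, b) and collect distinct sums.
a = -5: -5+-5=-10, -5+-3=-8, -5+1=-4, -5+3=-2
a = -4: -4+-5=-9, -4+-3=-7, -4+1=-3, -4+3=-1
a = 1: 1+-5=-4, 1+-3=-2, 1+1=2, 1+3=4
a = 11: 11+-5=6, 11+-3=8, 11+1=12, 11+3=14
Collecting distinct sums: A + B = {-10, -9, -8, -7, -4, -3, -2, -1, 2, 4, 6, 8, 12, 14}
|A + B| = 14

A + B = {-10, -9, -8, -7, -4, -3, -2, -1, 2, 4, 6, 8, 12, 14}


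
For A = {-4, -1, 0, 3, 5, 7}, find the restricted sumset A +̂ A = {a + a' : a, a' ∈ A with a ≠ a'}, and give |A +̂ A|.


Restricted sumset: A +̂ A = {a + a' : a ∈ A, a' ∈ A, a ≠ a'}.
Equivalently, take A + A and drop any sum 2a that is achievable ONLY as a + a for a ∈ A (i.e. sums representable only with equal summands).
Enumerate pairs (a, a') with a < a' (symmetric, so each unordered pair gives one sum; this covers all a ≠ a'):
  -4 + -1 = -5
  -4 + 0 = -4
  -4 + 3 = -1
  -4 + 5 = 1
  -4 + 7 = 3
  -1 + 0 = -1
  -1 + 3 = 2
  -1 + 5 = 4
  -1 + 7 = 6
  0 + 3 = 3
  0 + 5 = 5
  0 + 7 = 7
  3 + 5 = 8
  3 + 7 = 10
  5 + 7 = 12
Collected distinct sums: {-5, -4, -1, 1, 2, 3, 4, 5, 6, 7, 8, 10, 12}
|A +̂ A| = 13
(Reference bound: |A +̂ A| ≥ 2|A| - 3 for |A| ≥ 2, with |A| = 6 giving ≥ 9.)

|A +̂ A| = 13


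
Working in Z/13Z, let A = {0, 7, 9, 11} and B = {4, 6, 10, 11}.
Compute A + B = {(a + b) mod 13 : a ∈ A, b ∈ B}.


Work in Z/13Z: reduce every sum a + b modulo 13.
Enumerate all 16 pairs:
a = 0: 0+4=4, 0+6=6, 0+10=10, 0+11=11
a = 7: 7+4=11, 7+6=0, 7+10=4, 7+11=5
a = 9: 9+4=0, 9+6=2, 9+10=6, 9+11=7
a = 11: 11+4=2, 11+6=4, 11+10=8, 11+11=9
Distinct residues collected: {0, 2, 4, 5, 6, 7, 8, 9, 10, 11}
|A + B| = 10 (out of 13 total residues).

A + B = {0, 2, 4, 5, 6, 7, 8, 9, 10, 11}


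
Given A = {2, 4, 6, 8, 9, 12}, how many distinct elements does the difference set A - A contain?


A - A = {a - a' : a, a' ∈ A}; |A| = 6.
Bounds: 2|A|-1 ≤ |A - A| ≤ |A|² - |A| + 1, i.e. 11 ≤ |A - A| ≤ 31.
Note: 0 ∈ A - A always (from a - a). The set is symmetric: if d ∈ A - A then -d ∈ A - A.
Enumerate nonzero differences d = a - a' with a > a' (then include -d):
Positive differences: {1, 2, 3, 4, 5, 6, 7, 8, 10}
Full difference set: {0} ∪ (positive diffs) ∪ (negative diffs).
|A - A| = 1 + 2·9 = 19 (matches direct enumeration: 19).

|A - A| = 19


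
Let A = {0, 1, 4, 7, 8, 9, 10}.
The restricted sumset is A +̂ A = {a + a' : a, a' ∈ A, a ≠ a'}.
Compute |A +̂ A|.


Restricted sumset: A +̂ A = {a + a' : a ∈ A, a' ∈ A, a ≠ a'}.
Equivalently, take A + A and drop any sum 2a that is achievable ONLY as a + a for a ∈ A (i.e. sums representable only with equal summands).
Enumerate pairs (a, a') with a < a' (symmetric, so each unordered pair gives one sum; this covers all a ≠ a'):
  0 + 1 = 1
  0 + 4 = 4
  0 + 7 = 7
  0 + 8 = 8
  0 + 9 = 9
  0 + 10 = 10
  1 + 4 = 5
  1 + 7 = 8
  1 + 8 = 9
  1 + 9 = 10
  1 + 10 = 11
  4 + 7 = 11
  4 + 8 = 12
  4 + 9 = 13
  4 + 10 = 14
  7 + 8 = 15
  7 + 9 = 16
  7 + 10 = 17
  8 + 9 = 17
  8 + 10 = 18
  9 + 10 = 19
Collected distinct sums: {1, 4, 5, 7, 8, 9, 10, 11, 12, 13, 14, 15, 16, 17, 18, 19}
|A +̂ A| = 16
(Reference bound: |A +̂ A| ≥ 2|A| - 3 for |A| ≥ 2, with |A| = 7 giving ≥ 11.)

|A +̂ A| = 16


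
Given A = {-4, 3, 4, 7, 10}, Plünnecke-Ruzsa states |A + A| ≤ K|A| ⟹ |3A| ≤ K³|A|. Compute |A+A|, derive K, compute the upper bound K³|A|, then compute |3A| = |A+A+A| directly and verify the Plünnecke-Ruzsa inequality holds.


|A| = 5.
Step 1: Compute A + A by enumerating all 25 pairs.
A + A = {-8, -1, 0, 3, 6, 7, 8, 10, 11, 13, 14, 17, 20}, so |A + A| = 13.
Step 2: Doubling constant K = |A + A|/|A| = 13/5 = 13/5 ≈ 2.6000.
Step 3: Plünnecke-Ruzsa gives |3A| ≤ K³·|A| = (2.6000)³ · 5 ≈ 87.8800.
Step 4: Compute 3A = A + A + A directly by enumerating all triples (a,b,c) ∈ A³; |3A| = 25.
Step 5: Check 25 ≤ 87.8800? Yes ✓.

K = 13/5, Plünnecke-Ruzsa bound K³|A| ≈ 87.8800, |3A| = 25, inequality holds.


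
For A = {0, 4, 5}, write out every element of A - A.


A - A = {a - a' : a, a' ∈ A}.
Compute a - a' for each ordered pair (a, a'):
a = 0: 0-0=0, 0-4=-4, 0-5=-5
a = 4: 4-0=4, 4-4=0, 4-5=-1
a = 5: 5-0=5, 5-4=1, 5-5=0
Collecting distinct values (and noting 0 appears from a-a):
A - A = {-5, -4, -1, 0, 1, 4, 5}
|A - A| = 7

A - A = {-5, -4, -1, 0, 1, 4, 5}


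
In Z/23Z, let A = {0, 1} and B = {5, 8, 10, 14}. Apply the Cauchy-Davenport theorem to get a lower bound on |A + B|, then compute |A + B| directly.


Cauchy-Davenport: |A + B| ≥ min(p, |A| + |B| - 1) for A, B nonempty in Z/pZ.
|A| = 2, |B| = 4, p = 23.
CD lower bound = min(23, 2 + 4 - 1) = min(23, 5) = 5.
Compute A + B mod 23 directly:
a = 0: 0+5=5, 0+8=8, 0+10=10, 0+14=14
a = 1: 1+5=6, 1+8=9, 1+10=11, 1+14=15
A + B = {5, 6, 8, 9, 10, 11, 14, 15}, so |A + B| = 8.
Verify: 8 ≥ 5? Yes ✓.

CD lower bound = 5, actual |A + B| = 8.


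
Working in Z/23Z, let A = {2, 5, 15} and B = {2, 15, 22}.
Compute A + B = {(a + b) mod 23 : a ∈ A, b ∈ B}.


Work in Z/23Z: reduce every sum a + b modulo 23.
Enumerate all 9 pairs:
a = 2: 2+2=4, 2+15=17, 2+22=1
a = 5: 5+2=7, 5+15=20, 5+22=4
a = 15: 15+2=17, 15+15=7, 15+22=14
Distinct residues collected: {1, 4, 7, 14, 17, 20}
|A + B| = 6 (out of 23 total residues).

A + B = {1, 4, 7, 14, 17, 20}


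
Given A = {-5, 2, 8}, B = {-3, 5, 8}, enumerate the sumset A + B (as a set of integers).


A + B = {a + b : a ∈ A, b ∈ B}.
Enumerate all |A|·|B| = 3·3 = 9 pairs (a, b) and collect distinct sums.
a = -5: -5+-3=-8, -5+5=0, -5+8=3
a = 2: 2+-3=-1, 2+5=7, 2+8=10
a = 8: 8+-3=5, 8+5=13, 8+8=16
Collecting distinct sums: A + B = {-8, -1, 0, 3, 5, 7, 10, 13, 16}
|A + B| = 9

A + B = {-8, -1, 0, 3, 5, 7, 10, 13, 16}


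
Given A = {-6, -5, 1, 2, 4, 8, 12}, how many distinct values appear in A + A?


A + A = {a + a' : a, a' ∈ A}; |A| = 7.
General bounds: 2|A| - 1 ≤ |A + A| ≤ |A|(|A|+1)/2, i.e. 13 ≤ |A + A| ≤ 28.
Lower bound 2|A|-1 is attained iff A is an arithmetic progression.
Enumerate sums a + a' for a ≤ a' (symmetric, so this suffices):
a = -6: -6+-6=-12, -6+-5=-11, -6+1=-5, -6+2=-4, -6+4=-2, -6+8=2, -6+12=6
a = -5: -5+-5=-10, -5+1=-4, -5+2=-3, -5+4=-1, -5+8=3, -5+12=7
a = 1: 1+1=2, 1+2=3, 1+4=5, 1+8=9, 1+12=13
a = 2: 2+2=4, 2+4=6, 2+8=10, 2+12=14
a = 4: 4+4=8, 4+8=12, 4+12=16
a = 8: 8+8=16, 8+12=20
a = 12: 12+12=24
Distinct sums: {-12, -11, -10, -5, -4, -3, -2, -1, 2, 3, 4, 5, 6, 7, 8, 9, 10, 12, 13, 14, 16, 20, 24}
|A + A| = 23

|A + A| = 23


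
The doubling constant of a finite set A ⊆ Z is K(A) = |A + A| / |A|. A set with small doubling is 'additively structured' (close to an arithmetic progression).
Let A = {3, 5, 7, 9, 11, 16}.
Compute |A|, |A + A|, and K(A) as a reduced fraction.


|A| = 6.
Compute A + A by enumerating all 36 pairs.
A + A = {6, 8, 10, 12, 14, 16, 18, 19, 20, 21, 22, 23, 25, 27, 32}, so |A + A| = 15.
K = |A + A| / |A| = 15/6 = 5/2 ≈ 2.5000.
Reference: AP of size 6 gives K = 11/6 ≈ 1.8333; a fully generic set of size 6 gives K ≈ 3.5000.

|A| = 6, |A + A| = 15, K = 15/6 = 5/2.


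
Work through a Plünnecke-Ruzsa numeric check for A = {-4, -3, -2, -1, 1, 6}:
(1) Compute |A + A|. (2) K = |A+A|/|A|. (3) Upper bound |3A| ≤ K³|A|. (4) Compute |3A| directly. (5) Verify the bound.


|A| = 6.
Step 1: Compute A + A by enumerating all 36 pairs.
A + A = {-8, -7, -6, -5, -4, -3, -2, -1, 0, 2, 3, 4, 5, 7, 12}, so |A + A| = 15.
Step 2: Doubling constant K = |A + A|/|A| = 15/6 = 15/6 ≈ 2.5000.
Step 3: Plünnecke-Ruzsa gives |3A| ≤ K³·|A| = (2.5000)³ · 6 ≈ 93.7500.
Step 4: Compute 3A = A + A + A directly by enumerating all triples (a,b,c) ∈ A³; |3A| = 25.
Step 5: Check 25 ≤ 93.7500? Yes ✓.

K = 15/6, Plünnecke-Ruzsa bound K³|A| ≈ 93.7500, |3A| = 25, inequality holds.


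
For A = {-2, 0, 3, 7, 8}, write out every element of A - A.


A - A = {a - a' : a, a' ∈ A}.
Compute a - a' for each ordered pair (a, a'):
a = -2: -2--2=0, -2-0=-2, -2-3=-5, -2-7=-9, -2-8=-10
a = 0: 0--2=2, 0-0=0, 0-3=-3, 0-7=-7, 0-8=-8
a = 3: 3--2=5, 3-0=3, 3-3=0, 3-7=-4, 3-8=-5
a = 7: 7--2=9, 7-0=7, 7-3=4, 7-7=0, 7-8=-1
a = 8: 8--2=10, 8-0=8, 8-3=5, 8-7=1, 8-8=0
Collecting distinct values (and noting 0 appears from a-a):
A - A = {-10, -9, -8, -7, -5, -4, -3, -2, -1, 0, 1, 2, 3, 4, 5, 7, 8, 9, 10}
|A - A| = 19

A - A = {-10, -9, -8, -7, -5, -4, -3, -2, -1, 0, 1, 2, 3, 4, 5, 7, 8, 9, 10}


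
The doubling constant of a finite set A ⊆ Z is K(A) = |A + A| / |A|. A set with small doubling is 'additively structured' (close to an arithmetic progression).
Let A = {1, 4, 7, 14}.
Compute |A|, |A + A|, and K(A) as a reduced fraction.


|A| = 4.
Compute A + A by enumerating all 16 pairs.
A + A = {2, 5, 8, 11, 14, 15, 18, 21, 28}, so |A + A| = 9.
K = |A + A| / |A| = 9/4 (already in lowest terms) ≈ 2.2500.
Reference: AP of size 4 gives K = 7/4 ≈ 1.7500; a fully generic set of size 4 gives K ≈ 2.5000.

|A| = 4, |A + A| = 9, K = 9/4.


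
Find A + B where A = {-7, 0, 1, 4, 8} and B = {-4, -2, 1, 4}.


A + B = {a + b : a ∈ A, b ∈ B}.
Enumerate all |A|·|B| = 5·4 = 20 pairs (a, b) and collect distinct sums.
a = -7: -7+-4=-11, -7+-2=-9, -7+1=-6, -7+4=-3
a = 0: 0+-4=-4, 0+-2=-2, 0+1=1, 0+4=4
a = 1: 1+-4=-3, 1+-2=-1, 1+1=2, 1+4=5
a = 4: 4+-4=0, 4+-2=2, 4+1=5, 4+4=8
a = 8: 8+-4=4, 8+-2=6, 8+1=9, 8+4=12
Collecting distinct sums: A + B = {-11, -9, -6, -4, -3, -2, -1, 0, 1, 2, 4, 5, 6, 8, 9, 12}
|A + B| = 16

A + B = {-11, -9, -6, -4, -3, -2, -1, 0, 1, 2, 4, 5, 6, 8, 9, 12}


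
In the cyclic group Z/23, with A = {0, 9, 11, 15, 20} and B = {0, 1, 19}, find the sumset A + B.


Work in Z/23Z: reduce every sum a + b modulo 23.
Enumerate all 15 pairs:
a = 0: 0+0=0, 0+1=1, 0+19=19
a = 9: 9+0=9, 9+1=10, 9+19=5
a = 11: 11+0=11, 11+1=12, 11+19=7
a = 15: 15+0=15, 15+1=16, 15+19=11
a = 20: 20+0=20, 20+1=21, 20+19=16
Distinct residues collected: {0, 1, 5, 7, 9, 10, 11, 12, 15, 16, 19, 20, 21}
|A + B| = 13 (out of 23 total residues).

A + B = {0, 1, 5, 7, 9, 10, 11, 12, 15, 16, 19, 20, 21}


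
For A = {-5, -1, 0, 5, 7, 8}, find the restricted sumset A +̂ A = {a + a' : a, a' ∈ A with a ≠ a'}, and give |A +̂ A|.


Restricted sumset: A +̂ A = {a + a' : a ∈ A, a' ∈ A, a ≠ a'}.
Equivalently, take A + A and drop any sum 2a that is achievable ONLY as a + a for a ∈ A (i.e. sums representable only with equal summands).
Enumerate pairs (a, a') with a < a' (symmetric, so each unordered pair gives one sum; this covers all a ≠ a'):
  -5 + -1 = -6
  -5 + 0 = -5
  -5 + 5 = 0
  -5 + 7 = 2
  -5 + 8 = 3
  -1 + 0 = -1
  -1 + 5 = 4
  -1 + 7 = 6
  -1 + 8 = 7
  0 + 5 = 5
  0 + 7 = 7
  0 + 8 = 8
  5 + 7 = 12
  5 + 8 = 13
  7 + 8 = 15
Collected distinct sums: {-6, -5, -1, 0, 2, 3, 4, 5, 6, 7, 8, 12, 13, 15}
|A +̂ A| = 14
(Reference bound: |A +̂ A| ≥ 2|A| - 3 for |A| ≥ 2, with |A| = 6 giving ≥ 9.)

|A +̂ A| = 14


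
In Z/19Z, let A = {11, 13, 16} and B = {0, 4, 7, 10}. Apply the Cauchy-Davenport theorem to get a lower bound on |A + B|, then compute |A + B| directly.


Cauchy-Davenport: |A + B| ≥ min(p, |A| + |B| - 1) for A, B nonempty in Z/pZ.
|A| = 3, |B| = 4, p = 19.
CD lower bound = min(19, 3 + 4 - 1) = min(19, 6) = 6.
Compute A + B mod 19 directly:
a = 11: 11+0=11, 11+4=15, 11+7=18, 11+10=2
a = 13: 13+0=13, 13+4=17, 13+7=1, 13+10=4
a = 16: 16+0=16, 16+4=1, 16+7=4, 16+10=7
A + B = {1, 2, 4, 7, 11, 13, 15, 16, 17, 18}, so |A + B| = 10.
Verify: 10 ≥ 6? Yes ✓.

CD lower bound = 6, actual |A + B| = 10.


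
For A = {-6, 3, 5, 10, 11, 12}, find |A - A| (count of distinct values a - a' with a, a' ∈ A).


A - A = {a - a' : a, a' ∈ A}; |A| = 6.
Bounds: 2|A|-1 ≤ |A - A| ≤ |A|² - |A| + 1, i.e. 11 ≤ |A - A| ≤ 31.
Note: 0 ∈ A - A always (from a - a). The set is symmetric: if d ∈ A - A then -d ∈ A - A.
Enumerate nonzero differences d = a - a' with a > a' (then include -d):
Positive differences: {1, 2, 5, 6, 7, 8, 9, 11, 16, 17, 18}
Full difference set: {0} ∪ (positive diffs) ∪ (negative diffs).
|A - A| = 1 + 2·11 = 23 (matches direct enumeration: 23).

|A - A| = 23


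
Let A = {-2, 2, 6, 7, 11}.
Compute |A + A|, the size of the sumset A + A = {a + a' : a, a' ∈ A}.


A + A = {a + a' : a, a' ∈ A}; |A| = 5.
General bounds: 2|A| - 1 ≤ |A + A| ≤ |A|(|A|+1)/2, i.e. 9 ≤ |A + A| ≤ 15.
Lower bound 2|A|-1 is attained iff A is an arithmetic progression.
Enumerate sums a + a' for a ≤ a' (symmetric, so this suffices):
a = -2: -2+-2=-4, -2+2=0, -2+6=4, -2+7=5, -2+11=9
a = 2: 2+2=4, 2+6=8, 2+7=9, 2+11=13
a = 6: 6+6=12, 6+7=13, 6+11=17
a = 7: 7+7=14, 7+11=18
a = 11: 11+11=22
Distinct sums: {-4, 0, 4, 5, 8, 9, 12, 13, 14, 17, 18, 22}
|A + A| = 12

|A + A| = 12


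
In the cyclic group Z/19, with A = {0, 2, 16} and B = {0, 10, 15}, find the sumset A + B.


Work in Z/19Z: reduce every sum a + b modulo 19.
Enumerate all 9 pairs:
a = 0: 0+0=0, 0+10=10, 0+15=15
a = 2: 2+0=2, 2+10=12, 2+15=17
a = 16: 16+0=16, 16+10=7, 16+15=12
Distinct residues collected: {0, 2, 7, 10, 12, 15, 16, 17}
|A + B| = 8 (out of 19 total residues).

A + B = {0, 2, 7, 10, 12, 15, 16, 17}


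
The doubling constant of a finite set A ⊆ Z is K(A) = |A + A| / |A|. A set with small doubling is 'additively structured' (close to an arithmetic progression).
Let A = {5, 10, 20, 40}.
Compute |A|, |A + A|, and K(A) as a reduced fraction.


|A| = 4.
Compute A + A by enumerating all 16 pairs.
A + A = {10, 15, 20, 25, 30, 40, 45, 50, 60, 80}, so |A + A| = 10.
K = |A + A| / |A| = 10/4 = 5/2 ≈ 2.5000.
Reference: AP of size 4 gives K = 7/4 ≈ 1.7500; a fully generic set of size 4 gives K ≈ 2.5000.

|A| = 4, |A + A| = 10, K = 10/4 = 5/2.


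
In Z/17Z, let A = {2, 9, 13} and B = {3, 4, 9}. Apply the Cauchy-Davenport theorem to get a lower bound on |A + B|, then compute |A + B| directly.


Cauchy-Davenport: |A + B| ≥ min(p, |A| + |B| - 1) for A, B nonempty in Z/pZ.
|A| = 3, |B| = 3, p = 17.
CD lower bound = min(17, 3 + 3 - 1) = min(17, 5) = 5.
Compute A + B mod 17 directly:
a = 2: 2+3=5, 2+4=6, 2+9=11
a = 9: 9+3=12, 9+4=13, 9+9=1
a = 13: 13+3=16, 13+4=0, 13+9=5
A + B = {0, 1, 5, 6, 11, 12, 13, 16}, so |A + B| = 8.
Verify: 8 ≥ 5? Yes ✓.

CD lower bound = 5, actual |A + B| = 8.


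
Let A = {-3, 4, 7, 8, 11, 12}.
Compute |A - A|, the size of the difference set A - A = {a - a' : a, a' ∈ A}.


A - A = {a - a' : a, a' ∈ A}; |A| = 6.
Bounds: 2|A|-1 ≤ |A - A| ≤ |A|² - |A| + 1, i.e. 11 ≤ |A - A| ≤ 31.
Note: 0 ∈ A - A always (from a - a). The set is symmetric: if d ∈ A - A then -d ∈ A - A.
Enumerate nonzero differences d = a - a' with a > a' (then include -d):
Positive differences: {1, 3, 4, 5, 7, 8, 10, 11, 14, 15}
Full difference set: {0} ∪ (positive diffs) ∪ (negative diffs).
|A - A| = 1 + 2·10 = 21 (matches direct enumeration: 21).

|A - A| = 21


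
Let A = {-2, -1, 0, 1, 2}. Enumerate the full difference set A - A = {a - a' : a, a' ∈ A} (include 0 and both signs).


A - A = {a - a' : a, a' ∈ A}.
Compute a - a' for each ordered pair (a, a'):
a = -2: -2--2=0, -2--1=-1, -2-0=-2, -2-1=-3, -2-2=-4
a = -1: -1--2=1, -1--1=0, -1-0=-1, -1-1=-2, -1-2=-3
a = 0: 0--2=2, 0--1=1, 0-0=0, 0-1=-1, 0-2=-2
a = 1: 1--2=3, 1--1=2, 1-0=1, 1-1=0, 1-2=-1
a = 2: 2--2=4, 2--1=3, 2-0=2, 2-1=1, 2-2=0
Collecting distinct values (and noting 0 appears from a-a):
A - A = {-4, -3, -2, -1, 0, 1, 2, 3, 4}
|A - A| = 9

A - A = {-4, -3, -2, -1, 0, 1, 2, 3, 4}


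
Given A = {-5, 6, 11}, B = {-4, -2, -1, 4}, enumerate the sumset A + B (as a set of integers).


A + B = {a + b : a ∈ A, b ∈ B}.
Enumerate all |A|·|B| = 3·4 = 12 pairs (a, b) and collect distinct sums.
a = -5: -5+-4=-9, -5+-2=-7, -5+-1=-6, -5+4=-1
a = 6: 6+-4=2, 6+-2=4, 6+-1=5, 6+4=10
a = 11: 11+-4=7, 11+-2=9, 11+-1=10, 11+4=15
Collecting distinct sums: A + B = {-9, -7, -6, -1, 2, 4, 5, 7, 9, 10, 15}
|A + B| = 11

A + B = {-9, -7, -6, -1, 2, 4, 5, 7, 9, 10, 15}


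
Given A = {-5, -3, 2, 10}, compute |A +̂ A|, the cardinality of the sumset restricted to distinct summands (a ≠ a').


Restricted sumset: A +̂ A = {a + a' : a ∈ A, a' ∈ A, a ≠ a'}.
Equivalently, take A + A and drop any sum 2a that is achievable ONLY as a + a for a ∈ A (i.e. sums representable only with equal summands).
Enumerate pairs (a, a') with a < a' (symmetric, so each unordered pair gives one sum; this covers all a ≠ a'):
  -5 + -3 = -8
  -5 + 2 = -3
  -5 + 10 = 5
  -3 + 2 = -1
  -3 + 10 = 7
  2 + 10 = 12
Collected distinct sums: {-8, -3, -1, 5, 7, 12}
|A +̂ A| = 6
(Reference bound: |A +̂ A| ≥ 2|A| - 3 for |A| ≥ 2, with |A| = 4 giving ≥ 5.)

|A +̂ A| = 6
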